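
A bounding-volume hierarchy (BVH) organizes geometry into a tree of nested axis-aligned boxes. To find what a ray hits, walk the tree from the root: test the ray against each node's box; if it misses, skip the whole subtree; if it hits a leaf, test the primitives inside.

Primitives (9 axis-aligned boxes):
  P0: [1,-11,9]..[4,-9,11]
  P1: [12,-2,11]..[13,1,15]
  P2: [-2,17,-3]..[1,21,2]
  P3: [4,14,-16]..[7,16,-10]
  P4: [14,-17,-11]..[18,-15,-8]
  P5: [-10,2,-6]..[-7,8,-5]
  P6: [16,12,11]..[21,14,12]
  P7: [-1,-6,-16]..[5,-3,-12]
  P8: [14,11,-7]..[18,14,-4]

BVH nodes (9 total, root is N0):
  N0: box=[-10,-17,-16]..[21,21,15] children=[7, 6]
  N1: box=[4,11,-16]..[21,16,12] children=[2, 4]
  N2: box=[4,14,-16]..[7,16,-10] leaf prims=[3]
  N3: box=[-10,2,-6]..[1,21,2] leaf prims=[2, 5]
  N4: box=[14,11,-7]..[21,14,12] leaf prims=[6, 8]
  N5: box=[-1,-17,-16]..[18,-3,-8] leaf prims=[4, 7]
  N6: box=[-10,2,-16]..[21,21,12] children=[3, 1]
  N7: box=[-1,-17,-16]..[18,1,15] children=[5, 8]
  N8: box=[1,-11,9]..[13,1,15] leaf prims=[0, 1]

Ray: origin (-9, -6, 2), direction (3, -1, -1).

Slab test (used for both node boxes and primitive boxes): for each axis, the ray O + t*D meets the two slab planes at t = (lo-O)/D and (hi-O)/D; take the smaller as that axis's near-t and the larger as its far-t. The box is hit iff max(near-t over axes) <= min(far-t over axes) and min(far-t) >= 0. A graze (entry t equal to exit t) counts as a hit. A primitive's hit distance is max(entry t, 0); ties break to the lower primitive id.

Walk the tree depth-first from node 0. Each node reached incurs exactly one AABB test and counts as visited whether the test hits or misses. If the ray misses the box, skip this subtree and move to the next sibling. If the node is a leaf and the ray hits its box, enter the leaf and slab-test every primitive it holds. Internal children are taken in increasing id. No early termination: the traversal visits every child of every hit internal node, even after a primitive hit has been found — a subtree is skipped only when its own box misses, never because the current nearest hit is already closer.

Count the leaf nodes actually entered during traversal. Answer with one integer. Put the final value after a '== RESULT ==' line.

Trace the traversal:
N0 x:[-1/3,10] y:[-27,11] z:[-13,18] -> hit [-1/3,10], descend [6, 7]
  N6 x:[-1/3,10] y:[-27,-8] z:[-10,18] -> miss, prune
  N7 x:[8/3,9] y:[-7,11] z:[-13,18] -> hit [8/3,9], descend [5, 8]
    N5 x:[8/3,9] y:[-3,11] z:[10,18] -> miss, prune
    N8 x:[10/3,22/3] y:[-7,5] z:[-13,-7] -> miss, prune

Visited [0, 6, 7, 5, 8]. Tests: 5 box, 0 leaf. Nearest: miss.

== RESULT ==
0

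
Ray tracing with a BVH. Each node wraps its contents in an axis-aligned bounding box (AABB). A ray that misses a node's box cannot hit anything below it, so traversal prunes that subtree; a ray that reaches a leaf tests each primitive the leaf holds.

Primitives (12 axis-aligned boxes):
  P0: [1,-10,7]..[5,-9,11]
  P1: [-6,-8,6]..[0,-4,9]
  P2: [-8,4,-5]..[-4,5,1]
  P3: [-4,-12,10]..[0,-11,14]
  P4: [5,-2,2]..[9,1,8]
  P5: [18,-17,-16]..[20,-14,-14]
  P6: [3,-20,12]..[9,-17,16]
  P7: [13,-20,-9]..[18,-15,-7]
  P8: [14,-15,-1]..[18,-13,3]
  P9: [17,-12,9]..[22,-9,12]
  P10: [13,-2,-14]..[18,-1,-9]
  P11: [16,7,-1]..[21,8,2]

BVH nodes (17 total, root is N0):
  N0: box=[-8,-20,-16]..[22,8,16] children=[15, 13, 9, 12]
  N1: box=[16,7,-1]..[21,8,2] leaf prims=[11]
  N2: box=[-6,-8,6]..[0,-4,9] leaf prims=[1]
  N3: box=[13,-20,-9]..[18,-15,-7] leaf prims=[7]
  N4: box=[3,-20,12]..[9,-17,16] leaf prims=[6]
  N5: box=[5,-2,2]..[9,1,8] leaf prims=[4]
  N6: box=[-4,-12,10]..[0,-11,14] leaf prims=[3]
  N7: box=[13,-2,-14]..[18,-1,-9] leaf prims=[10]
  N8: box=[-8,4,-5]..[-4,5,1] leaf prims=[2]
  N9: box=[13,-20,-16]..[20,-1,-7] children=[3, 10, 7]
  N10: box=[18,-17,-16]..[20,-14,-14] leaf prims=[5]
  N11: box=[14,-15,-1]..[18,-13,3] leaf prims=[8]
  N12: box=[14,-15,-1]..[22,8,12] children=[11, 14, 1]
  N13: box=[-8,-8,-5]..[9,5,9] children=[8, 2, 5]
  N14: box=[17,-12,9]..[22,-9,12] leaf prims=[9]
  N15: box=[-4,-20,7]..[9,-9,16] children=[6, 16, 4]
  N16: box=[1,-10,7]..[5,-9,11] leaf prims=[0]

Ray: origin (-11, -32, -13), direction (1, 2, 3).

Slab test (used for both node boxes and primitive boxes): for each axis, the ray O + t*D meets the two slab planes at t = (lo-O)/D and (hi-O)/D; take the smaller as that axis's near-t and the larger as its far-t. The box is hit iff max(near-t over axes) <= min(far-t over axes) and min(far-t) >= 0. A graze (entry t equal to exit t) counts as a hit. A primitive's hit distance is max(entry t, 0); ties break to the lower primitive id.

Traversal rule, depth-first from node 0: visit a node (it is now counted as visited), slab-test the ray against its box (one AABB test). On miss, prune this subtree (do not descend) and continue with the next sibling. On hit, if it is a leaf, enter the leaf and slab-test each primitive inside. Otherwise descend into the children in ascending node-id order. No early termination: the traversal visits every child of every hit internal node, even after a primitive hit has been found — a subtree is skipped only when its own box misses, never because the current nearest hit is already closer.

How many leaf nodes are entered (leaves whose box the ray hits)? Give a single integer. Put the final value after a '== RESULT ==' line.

Traverse from the root:
N0 x:[3,33] y:[6,20] z:[-1,29/3] -> hit [6,29/3], descend [9, 12, 13, 15]
  N9 x:[24,31] y:[6,31/2] z:[-1,2] -> miss, prune
  N12 x:[25,33] y:[17/2,20] z:[4,25/3] -> miss, prune
  N13 x:[3,20] y:[12,37/2] z:[8/3,22/3] -> miss, prune
  N15 x:[7,20] y:[6,23/2] z:[20/3,29/3] -> hit [7,29/3], descend [4, 6, 16]
    N4 x:[14,20] y:[6,15/2] z:[25/3,29/3] -> miss, prune
    N6 x:[7,11] y:[10,21/2] z:[23/3,9] -> miss, prune
    N16 x:[12,16] y:[11,23/2] z:[20/3,8] -> miss, prune

Visited [0, 9, 12, 13, 15, 4, 6, 16]. Tests: 8 box, 0 leaf. Nearest: miss.

== RESULT ==
0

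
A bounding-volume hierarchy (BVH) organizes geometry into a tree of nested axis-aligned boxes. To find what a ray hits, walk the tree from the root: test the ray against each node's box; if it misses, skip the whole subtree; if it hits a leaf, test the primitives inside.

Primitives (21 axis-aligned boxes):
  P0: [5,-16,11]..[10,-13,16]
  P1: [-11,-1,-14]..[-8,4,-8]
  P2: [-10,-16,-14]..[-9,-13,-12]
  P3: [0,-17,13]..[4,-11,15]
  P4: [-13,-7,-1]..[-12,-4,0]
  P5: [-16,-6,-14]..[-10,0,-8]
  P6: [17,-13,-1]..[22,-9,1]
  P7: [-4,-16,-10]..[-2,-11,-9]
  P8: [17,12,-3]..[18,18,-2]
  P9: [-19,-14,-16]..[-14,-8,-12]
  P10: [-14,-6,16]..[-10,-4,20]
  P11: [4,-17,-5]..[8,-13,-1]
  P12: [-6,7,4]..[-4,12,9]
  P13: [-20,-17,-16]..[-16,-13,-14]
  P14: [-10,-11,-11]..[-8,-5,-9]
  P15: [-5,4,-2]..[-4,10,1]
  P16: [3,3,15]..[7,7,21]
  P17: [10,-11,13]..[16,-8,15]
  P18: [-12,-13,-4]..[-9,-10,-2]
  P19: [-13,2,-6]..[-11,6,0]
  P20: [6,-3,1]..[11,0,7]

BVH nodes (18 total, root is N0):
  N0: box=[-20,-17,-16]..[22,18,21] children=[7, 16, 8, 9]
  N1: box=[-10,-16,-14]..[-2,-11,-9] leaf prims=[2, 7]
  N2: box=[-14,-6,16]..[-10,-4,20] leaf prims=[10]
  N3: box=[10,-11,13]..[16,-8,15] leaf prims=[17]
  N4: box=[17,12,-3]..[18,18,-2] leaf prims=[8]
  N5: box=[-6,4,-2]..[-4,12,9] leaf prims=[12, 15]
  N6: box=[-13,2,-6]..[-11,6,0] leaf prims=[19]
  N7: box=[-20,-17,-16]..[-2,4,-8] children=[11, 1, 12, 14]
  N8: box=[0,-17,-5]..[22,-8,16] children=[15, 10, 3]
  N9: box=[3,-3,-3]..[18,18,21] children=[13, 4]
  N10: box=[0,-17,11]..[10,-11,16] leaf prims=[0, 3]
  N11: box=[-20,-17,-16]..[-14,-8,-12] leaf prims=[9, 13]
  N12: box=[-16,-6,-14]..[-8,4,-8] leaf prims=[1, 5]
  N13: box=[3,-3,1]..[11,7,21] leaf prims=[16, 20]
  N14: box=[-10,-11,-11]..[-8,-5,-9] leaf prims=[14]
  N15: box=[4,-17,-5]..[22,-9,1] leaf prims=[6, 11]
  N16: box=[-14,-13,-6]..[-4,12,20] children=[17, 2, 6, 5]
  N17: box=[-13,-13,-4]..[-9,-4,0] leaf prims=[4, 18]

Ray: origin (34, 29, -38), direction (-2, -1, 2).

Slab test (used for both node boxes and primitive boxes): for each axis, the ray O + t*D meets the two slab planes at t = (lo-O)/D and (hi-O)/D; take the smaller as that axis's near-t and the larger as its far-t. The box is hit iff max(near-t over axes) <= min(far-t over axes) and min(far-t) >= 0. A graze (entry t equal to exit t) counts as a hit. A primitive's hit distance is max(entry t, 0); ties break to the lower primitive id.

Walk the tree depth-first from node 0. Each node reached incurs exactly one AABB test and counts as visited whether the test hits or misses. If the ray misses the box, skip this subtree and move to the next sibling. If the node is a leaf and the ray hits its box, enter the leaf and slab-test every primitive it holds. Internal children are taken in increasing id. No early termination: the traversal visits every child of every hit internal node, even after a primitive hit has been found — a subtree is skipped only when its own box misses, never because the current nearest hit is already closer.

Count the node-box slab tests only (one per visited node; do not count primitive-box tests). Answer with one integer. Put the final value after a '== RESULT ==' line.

Trace the traversal:
N0 x:[6,27] y:[11,46] z:[11,59/2] -> hit [11,27], descend [7, 8, 9, 16]
  N7 x:[18,27] y:[25,46] z:[11,15] -> miss, prune
  N8 x:[6,17] y:[37,46] z:[33/2,27] -> miss, prune
  N9 x:[8,31/2] y:[11,32] z:[35/2,59/2] -> miss, prune
  N16 x:[19,24] y:[17,42] z:[16,29] -> hit [19,24], descend [2, 5, 6, 17]
    N2 x:[22,24] y:[33,35] z:[27,29] -> miss, prune
    N5 x:[19,20] y:[17,25] z:[18,47/2] -> hit [19,20] leaf, test {P12(miss), P15@t=19}
    N6 x:[45/2,47/2] y:[23,27] z:[16,19] -> miss, prune
    N17 x:[43/2,47/2] y:[33,42] z:[17,19] -> miss, prune

Visited [0, 7, 8, 9, 16, 2, 5, 6, 17]. Tests: 9 box, 1 leaf. Nearest: P15.

== RESULT ==
9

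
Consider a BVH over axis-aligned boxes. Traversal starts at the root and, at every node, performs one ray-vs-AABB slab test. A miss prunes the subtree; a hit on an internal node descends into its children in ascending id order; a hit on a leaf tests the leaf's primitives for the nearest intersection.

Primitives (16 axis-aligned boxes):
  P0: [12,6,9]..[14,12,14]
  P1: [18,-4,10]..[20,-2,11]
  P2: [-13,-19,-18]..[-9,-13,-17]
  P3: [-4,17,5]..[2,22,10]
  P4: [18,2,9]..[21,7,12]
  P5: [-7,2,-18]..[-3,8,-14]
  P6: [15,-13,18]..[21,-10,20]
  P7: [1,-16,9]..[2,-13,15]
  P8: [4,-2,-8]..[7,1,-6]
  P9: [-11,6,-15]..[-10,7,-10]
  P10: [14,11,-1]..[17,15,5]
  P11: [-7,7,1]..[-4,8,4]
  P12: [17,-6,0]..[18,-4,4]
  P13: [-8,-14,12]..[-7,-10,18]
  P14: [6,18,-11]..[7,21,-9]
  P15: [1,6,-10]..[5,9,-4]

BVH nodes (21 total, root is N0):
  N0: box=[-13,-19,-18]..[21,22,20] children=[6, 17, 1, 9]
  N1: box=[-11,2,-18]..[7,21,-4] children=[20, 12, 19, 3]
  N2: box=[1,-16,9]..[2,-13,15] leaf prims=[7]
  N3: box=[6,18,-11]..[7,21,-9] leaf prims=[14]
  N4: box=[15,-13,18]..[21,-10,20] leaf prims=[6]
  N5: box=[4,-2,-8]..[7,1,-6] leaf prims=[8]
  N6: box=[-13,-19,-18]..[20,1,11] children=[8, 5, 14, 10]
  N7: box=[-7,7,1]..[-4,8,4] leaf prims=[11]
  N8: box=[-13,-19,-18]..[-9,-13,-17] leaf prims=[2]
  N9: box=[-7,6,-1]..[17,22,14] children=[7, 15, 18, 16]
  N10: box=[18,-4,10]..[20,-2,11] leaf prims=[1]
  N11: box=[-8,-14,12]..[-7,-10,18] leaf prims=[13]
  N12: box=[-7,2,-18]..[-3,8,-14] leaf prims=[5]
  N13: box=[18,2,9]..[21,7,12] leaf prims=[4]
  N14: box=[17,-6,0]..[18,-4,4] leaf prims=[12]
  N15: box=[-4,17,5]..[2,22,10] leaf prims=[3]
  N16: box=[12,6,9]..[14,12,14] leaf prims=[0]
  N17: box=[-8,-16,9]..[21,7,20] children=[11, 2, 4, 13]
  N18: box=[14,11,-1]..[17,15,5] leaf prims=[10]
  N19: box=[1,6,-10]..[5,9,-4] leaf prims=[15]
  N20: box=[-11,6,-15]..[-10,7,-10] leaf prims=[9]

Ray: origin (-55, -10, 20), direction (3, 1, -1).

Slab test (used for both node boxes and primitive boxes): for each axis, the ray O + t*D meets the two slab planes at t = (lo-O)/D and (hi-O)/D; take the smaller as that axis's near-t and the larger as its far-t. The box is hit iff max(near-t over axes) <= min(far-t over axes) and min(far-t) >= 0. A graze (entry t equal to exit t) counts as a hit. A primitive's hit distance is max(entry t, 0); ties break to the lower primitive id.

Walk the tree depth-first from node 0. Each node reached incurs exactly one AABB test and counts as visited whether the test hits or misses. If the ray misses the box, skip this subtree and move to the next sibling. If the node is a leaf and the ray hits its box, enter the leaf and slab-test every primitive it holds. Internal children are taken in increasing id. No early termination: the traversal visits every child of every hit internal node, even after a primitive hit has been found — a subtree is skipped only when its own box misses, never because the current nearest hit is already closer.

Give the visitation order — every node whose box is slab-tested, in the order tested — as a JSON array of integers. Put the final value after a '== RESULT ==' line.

Traverse from the root:
N0 x:[14,76/3] y:[-9,32] z:[0,38] -> hit [14,76/3], descend [1, 6, 9, 17]
  N1 x:[44/3,62/3] y:[12,31] z:[24,38] -> miss, prune
  N6 x:[14,25] y:[-9,11] z:[9,38] -> miss, prune
  N9 x:[16,24] y:[16,32] z:[6,21] -> hit [16,21], descend [7, 15, 16, 18]
    N7 x:[16,17] y:[17,18] z:[16,19] -> hit [17,17] leaf, test {P11@t=17}
    N15 x:[17,19] y:[27,32] z:[10,15] -> miss, prune
    N16 x:[67/3,23] y:[16,22] z:[6,11] -> miss, prune
    N18 x:[23,24] y:[21,25] z:[15,21] -> miss, prune
  N17 x:[47/3,76/3] y:[-6,17] z:[0,11] -> miss, prune

Summary -> nodes [0, 1, 6, 9, 7, 15, 16, 18, 17]; box-tests=9; leaf-entries=1; first=P11

== RESULT ==
[0, 1, 6, 9, 7, 15, 16, 18, 17]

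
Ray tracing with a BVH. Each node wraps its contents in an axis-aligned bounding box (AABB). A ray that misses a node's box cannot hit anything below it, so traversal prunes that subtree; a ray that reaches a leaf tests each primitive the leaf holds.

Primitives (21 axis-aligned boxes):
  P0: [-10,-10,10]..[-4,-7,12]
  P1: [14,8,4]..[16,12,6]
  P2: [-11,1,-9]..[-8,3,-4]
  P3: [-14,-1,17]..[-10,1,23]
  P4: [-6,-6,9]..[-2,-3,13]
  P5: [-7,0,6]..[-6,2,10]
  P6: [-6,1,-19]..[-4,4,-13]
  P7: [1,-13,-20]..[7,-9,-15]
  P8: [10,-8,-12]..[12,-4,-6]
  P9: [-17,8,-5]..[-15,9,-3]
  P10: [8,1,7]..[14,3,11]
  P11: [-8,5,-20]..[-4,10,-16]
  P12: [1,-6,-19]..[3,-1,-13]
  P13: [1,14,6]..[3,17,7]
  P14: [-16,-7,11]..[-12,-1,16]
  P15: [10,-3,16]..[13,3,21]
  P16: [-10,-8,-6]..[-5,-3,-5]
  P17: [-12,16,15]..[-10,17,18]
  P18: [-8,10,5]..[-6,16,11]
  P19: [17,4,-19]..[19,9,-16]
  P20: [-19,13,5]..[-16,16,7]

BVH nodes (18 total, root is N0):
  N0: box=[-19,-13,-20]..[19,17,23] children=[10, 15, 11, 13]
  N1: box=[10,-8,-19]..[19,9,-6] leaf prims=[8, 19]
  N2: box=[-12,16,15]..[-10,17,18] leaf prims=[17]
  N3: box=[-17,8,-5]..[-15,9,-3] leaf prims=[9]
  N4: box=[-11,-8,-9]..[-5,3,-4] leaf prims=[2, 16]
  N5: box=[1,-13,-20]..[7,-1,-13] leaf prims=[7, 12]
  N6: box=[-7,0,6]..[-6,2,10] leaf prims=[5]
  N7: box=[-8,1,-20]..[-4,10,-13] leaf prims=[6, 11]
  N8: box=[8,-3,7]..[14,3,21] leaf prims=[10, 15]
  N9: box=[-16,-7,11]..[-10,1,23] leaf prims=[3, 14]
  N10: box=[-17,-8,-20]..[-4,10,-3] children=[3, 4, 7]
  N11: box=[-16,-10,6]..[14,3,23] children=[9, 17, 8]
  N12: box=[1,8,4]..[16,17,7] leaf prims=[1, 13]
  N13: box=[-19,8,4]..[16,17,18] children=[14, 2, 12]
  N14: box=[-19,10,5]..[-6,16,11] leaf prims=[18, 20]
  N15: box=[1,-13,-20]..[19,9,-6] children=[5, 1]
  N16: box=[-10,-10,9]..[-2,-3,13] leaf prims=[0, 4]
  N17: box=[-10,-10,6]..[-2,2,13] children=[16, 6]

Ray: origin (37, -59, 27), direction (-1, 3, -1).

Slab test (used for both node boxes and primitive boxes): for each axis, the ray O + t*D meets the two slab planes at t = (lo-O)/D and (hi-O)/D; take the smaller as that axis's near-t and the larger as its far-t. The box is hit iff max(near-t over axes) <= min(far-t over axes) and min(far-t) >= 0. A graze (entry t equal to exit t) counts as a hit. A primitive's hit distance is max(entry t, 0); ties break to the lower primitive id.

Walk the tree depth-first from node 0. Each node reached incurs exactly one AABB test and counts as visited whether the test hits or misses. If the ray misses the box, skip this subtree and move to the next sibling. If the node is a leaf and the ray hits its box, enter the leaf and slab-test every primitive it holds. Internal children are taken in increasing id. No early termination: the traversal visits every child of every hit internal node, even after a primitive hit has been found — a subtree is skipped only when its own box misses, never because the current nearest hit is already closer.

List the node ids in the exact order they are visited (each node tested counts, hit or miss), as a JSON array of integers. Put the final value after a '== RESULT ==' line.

Traverse from the root:
N0 x:[18,56] y:[46/3,76/3] z:[4,47] -> hit [18,76/3], descend [10, 11, 13, 15]
  N10 x:[41,54] y:[17,23] z:[30,47] -> miss, prune
  N11 x:[23,53] y:[49/3,62/3] z:[4,21] -> miss, prune
  N13 x:[21,56] y:[67/3,76/3] z:[9,23] -> hit [67/3,23], descend [2, 12, 14]
    N2 x:[47,49] y:[25,76/3] z:[9,12] -> miss, prune
    N12 x:[21,36] y:[67/3,76/3] z:[20,23] -> hit [67/3,23] leaf, test {P1@t=67/3, P13(miss)}
    N14 x:[43,56] y:[23,25] z:[16,22] -> miss, prune
  N15 x:[18,36] y:[46/3,68/3] z:[33,47] -> miss, prune

Summary -> nodes [0, 10, 11, 13, 2, 12, 14, 15]; box-tests=8; leaf-entries=1; first=P1

== RESULT ==
[0, 10, 11, 13, 2, 12, 14, 15]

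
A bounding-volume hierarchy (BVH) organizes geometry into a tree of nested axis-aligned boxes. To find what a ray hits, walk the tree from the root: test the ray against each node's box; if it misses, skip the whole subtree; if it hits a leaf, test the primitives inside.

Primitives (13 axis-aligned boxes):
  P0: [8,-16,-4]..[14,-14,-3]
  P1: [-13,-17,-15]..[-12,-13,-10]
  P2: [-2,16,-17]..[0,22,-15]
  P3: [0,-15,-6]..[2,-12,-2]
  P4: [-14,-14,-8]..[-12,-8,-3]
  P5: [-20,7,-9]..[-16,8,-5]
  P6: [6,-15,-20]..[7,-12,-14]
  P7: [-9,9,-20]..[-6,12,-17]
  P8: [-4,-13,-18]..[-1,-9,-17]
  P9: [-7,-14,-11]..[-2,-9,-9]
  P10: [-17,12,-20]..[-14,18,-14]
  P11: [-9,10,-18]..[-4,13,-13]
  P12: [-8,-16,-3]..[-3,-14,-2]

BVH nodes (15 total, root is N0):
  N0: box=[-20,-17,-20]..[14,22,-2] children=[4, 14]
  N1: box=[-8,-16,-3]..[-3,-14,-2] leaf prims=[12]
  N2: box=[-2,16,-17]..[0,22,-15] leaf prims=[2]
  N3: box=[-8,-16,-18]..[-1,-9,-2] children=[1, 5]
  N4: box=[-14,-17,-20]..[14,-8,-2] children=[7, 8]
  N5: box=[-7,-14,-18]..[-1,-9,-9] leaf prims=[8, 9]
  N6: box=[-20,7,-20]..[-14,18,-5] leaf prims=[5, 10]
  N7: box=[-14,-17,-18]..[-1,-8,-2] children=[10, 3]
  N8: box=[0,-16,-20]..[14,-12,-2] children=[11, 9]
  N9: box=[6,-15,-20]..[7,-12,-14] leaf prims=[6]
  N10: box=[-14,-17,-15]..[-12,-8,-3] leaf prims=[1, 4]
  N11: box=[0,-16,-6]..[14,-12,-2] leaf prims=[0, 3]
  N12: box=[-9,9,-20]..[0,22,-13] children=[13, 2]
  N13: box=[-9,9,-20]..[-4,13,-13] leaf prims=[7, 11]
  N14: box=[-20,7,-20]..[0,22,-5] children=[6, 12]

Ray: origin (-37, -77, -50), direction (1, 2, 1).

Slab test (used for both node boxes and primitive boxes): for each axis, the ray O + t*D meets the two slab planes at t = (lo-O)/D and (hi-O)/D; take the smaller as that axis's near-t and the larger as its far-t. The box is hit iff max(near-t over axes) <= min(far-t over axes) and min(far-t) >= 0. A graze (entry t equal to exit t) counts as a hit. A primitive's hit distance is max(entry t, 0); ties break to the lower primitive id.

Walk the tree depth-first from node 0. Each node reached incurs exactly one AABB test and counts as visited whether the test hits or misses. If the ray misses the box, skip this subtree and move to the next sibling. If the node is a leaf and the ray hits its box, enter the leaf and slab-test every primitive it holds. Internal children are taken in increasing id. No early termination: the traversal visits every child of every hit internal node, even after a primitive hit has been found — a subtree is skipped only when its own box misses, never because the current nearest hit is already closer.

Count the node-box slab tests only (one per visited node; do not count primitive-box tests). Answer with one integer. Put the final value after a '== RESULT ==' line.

Traverse from the root:
N0 x:[17,51] y:[30,99/2] z:[30,48] -> hit [30,48], descend [4, 14]
  N4 x:[23,51] y:[30,69/2] z:[30,48] -> hit [30,69/2], descend [7, 8]
    N7 x:[23,36] y:[30,69/2] z:[32,48] -> hit [32,69/2], descend [3, 10]
      N3 x:[29,36] y:[61/2,34] z:[32,48] -> hit [32,34], descend [1, 5]
        N1 x:[29,34] y:[61/2,63/2] z:[47,48] -> miss, prune
        N5 x:[30,36] y:[63/2,34] z:[32,41] -> hit [32,34] leaf, test {P8@t=33, P9(miss)}
      N10 x:[23,25] y:[30,69/2] z:[35,47] -> miss, prune
    N8 x:[37,51] y:[61/2,65/2] z:[30,48] -> miss, prune
  N14 x:[17,37] y:[42,99/2] z:[30,45] -> miss, prune

Summary -> nodes [0, 4, 7, 3, 1, 5, 10, 8, 14]; box-tests=9; leaf-entries=1; first=P8

== RESULT ==
9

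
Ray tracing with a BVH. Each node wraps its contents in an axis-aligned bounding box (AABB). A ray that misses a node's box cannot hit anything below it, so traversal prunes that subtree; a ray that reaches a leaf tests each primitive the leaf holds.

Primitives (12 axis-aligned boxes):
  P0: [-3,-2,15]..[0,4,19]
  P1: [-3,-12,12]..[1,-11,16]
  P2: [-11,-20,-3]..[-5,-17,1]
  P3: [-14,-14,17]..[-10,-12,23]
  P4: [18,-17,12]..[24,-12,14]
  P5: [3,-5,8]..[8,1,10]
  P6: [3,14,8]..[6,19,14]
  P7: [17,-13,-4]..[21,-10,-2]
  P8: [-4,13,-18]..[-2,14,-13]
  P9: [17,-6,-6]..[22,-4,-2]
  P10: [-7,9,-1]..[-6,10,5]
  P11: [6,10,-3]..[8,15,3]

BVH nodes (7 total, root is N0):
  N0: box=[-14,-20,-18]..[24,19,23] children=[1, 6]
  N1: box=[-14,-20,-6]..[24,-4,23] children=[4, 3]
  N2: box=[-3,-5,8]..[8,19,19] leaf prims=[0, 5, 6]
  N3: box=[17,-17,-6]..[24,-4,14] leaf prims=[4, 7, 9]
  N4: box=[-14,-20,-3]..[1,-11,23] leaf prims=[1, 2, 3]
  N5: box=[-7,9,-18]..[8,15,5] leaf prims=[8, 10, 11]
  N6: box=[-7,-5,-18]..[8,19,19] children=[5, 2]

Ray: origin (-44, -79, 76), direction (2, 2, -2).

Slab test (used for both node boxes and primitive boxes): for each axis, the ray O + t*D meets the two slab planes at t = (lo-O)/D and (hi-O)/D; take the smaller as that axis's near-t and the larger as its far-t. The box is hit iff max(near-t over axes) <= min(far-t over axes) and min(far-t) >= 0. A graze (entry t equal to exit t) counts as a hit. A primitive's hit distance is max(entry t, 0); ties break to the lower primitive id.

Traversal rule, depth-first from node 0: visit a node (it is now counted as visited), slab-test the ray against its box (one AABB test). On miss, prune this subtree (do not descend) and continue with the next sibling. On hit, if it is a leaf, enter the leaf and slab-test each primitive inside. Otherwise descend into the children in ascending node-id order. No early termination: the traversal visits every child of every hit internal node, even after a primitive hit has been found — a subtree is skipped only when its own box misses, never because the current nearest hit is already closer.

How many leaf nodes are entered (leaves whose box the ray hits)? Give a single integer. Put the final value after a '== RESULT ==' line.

Walk:
N0 x:[15,34] y:[59/2,49] z:[53/2,47] -> hit [59/2,34], descend [1, 6]
  N1 x:[15,34] y:[59/2,75/2] z:[53/2,41] -> hit [59/2,34], descend [3, 4]
    N3 x:[61/2,34] y:[31,75/2] z:[31,41] -> hit [31,34] leaf, test {P4@t=31, P7(miss), P9(miss)}
    N4 x:[15,45/2] y:[59/2,34] z:[53/2,79/2] -> miss, prune
  N6 x:[37/2,26] y:[37,49] z:[57/2,47] -> miss, prune

Visited [0, 1, 3, 4, 6]. Tests: 5 box, 1 leaf. Nearest: P4.

== RESULT ==
1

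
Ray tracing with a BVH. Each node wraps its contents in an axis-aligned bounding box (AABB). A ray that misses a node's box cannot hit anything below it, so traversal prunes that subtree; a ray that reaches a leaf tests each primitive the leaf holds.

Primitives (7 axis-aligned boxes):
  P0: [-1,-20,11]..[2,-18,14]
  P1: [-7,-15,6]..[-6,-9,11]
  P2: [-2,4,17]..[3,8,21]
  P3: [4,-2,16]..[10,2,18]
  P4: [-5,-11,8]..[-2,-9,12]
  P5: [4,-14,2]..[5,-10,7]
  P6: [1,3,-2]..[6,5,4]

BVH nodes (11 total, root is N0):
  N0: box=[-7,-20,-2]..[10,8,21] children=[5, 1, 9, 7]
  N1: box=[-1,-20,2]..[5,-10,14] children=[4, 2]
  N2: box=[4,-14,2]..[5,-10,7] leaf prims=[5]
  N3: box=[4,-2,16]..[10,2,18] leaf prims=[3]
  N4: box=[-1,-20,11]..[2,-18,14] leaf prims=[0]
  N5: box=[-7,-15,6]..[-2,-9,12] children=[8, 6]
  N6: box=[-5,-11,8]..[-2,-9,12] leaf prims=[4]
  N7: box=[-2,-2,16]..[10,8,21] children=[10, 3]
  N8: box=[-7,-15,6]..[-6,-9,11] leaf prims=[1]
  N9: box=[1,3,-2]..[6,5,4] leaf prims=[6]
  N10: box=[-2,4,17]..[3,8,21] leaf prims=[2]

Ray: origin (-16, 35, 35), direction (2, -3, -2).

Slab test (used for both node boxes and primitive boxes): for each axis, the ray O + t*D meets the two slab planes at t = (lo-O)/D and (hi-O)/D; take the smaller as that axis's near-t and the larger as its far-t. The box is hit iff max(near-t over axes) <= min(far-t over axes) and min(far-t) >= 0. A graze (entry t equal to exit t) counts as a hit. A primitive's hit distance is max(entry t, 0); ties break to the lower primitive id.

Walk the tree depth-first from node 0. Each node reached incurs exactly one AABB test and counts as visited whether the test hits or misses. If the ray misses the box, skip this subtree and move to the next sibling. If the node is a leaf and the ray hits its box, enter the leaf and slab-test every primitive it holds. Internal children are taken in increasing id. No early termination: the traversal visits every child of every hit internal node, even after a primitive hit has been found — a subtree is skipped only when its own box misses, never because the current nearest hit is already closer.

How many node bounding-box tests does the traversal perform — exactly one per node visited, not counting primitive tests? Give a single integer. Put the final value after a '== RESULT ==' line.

Walk:
N0 x:[9/2,13] y:[9,55/3] z:[7,37/2] -> hit [9,13], descend [1, 5, 7, 9]
  N1 x:[15/2,21/2] y:[15,55/3] z:[21/2,33/2] -> miss, prune
  N5 x:[9/2,7] y:[44/3,50/3] z:[23/2,29/2] -> miss, prune
  N7 x:[7,13] y:[9,37/3] z:[7,19/2] -> hit [9,19/2], descend [3, 10]
    N3 x:[10,13] y:[11,37/3] z:[17/2,19/2] -> miss, prune
    N10 x:[7,19/2] y:[9,31/3] z:[7,9] -> hit [9,9] leaf, test {P2@t=9}
  N9 x:[17/2,11] y:[10,32/3] z:[31/2,37/2] -> miss, prune

order=[0, 1, 5, 7, 3, 10, 9]  |boxes|=7  |leaves|=1  hit=P2

== RESULT ==
7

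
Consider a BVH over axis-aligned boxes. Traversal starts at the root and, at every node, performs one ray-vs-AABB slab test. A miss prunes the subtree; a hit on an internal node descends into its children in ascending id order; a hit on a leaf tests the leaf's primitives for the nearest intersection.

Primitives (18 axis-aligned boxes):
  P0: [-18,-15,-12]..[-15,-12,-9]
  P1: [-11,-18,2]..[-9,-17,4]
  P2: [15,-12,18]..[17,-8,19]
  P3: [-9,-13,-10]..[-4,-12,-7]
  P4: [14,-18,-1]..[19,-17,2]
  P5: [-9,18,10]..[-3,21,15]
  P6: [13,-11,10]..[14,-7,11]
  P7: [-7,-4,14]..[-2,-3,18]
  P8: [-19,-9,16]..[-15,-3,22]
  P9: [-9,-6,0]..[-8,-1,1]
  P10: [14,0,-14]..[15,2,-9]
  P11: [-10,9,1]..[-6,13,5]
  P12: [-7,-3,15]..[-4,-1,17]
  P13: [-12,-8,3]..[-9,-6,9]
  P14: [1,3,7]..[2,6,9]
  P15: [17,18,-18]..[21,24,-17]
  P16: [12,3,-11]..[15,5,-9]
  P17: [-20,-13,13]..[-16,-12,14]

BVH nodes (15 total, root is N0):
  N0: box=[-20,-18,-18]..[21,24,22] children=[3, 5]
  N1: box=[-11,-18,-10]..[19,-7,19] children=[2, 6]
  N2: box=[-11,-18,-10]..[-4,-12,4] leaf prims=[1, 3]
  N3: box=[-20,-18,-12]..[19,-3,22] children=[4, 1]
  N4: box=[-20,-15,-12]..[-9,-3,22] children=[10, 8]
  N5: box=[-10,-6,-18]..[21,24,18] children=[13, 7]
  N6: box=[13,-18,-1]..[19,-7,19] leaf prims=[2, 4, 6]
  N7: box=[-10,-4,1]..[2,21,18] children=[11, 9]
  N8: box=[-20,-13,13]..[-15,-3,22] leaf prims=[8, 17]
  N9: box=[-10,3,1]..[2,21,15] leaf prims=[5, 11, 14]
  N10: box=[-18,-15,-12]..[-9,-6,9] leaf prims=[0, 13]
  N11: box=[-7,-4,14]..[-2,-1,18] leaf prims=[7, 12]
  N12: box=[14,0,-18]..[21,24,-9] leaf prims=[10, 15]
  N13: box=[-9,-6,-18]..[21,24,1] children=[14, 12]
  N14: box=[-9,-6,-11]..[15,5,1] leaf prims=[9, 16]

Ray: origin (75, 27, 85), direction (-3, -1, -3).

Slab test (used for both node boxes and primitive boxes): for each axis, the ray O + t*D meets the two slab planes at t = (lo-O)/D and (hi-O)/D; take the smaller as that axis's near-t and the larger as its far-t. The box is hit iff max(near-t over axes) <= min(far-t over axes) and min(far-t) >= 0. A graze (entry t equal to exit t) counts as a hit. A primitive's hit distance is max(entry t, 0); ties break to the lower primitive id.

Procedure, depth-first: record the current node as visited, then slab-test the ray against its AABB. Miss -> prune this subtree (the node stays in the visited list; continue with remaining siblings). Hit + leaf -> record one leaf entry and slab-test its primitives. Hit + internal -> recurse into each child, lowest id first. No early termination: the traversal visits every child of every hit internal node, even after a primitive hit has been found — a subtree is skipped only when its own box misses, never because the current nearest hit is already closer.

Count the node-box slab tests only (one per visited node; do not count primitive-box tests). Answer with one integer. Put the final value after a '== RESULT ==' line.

Traverse from the root:
N0 x:[18,95/3] y:[3,45] z:[21,103/3] -> hit [21,95/3], descend [3, 5]
  N3 x:[56/3,95/3] y:[30,45] z:[21,97/3] -> hit [30,95/3], descend [1, 4]
    N1 x:[56/3,86/3] y:[34,45] z:[22,95/3] -> miss, prune
    N4 x:[28,95/3] y:[30,42] z:[21,97/3] -> hit [30,95/3], descend [8, 10]
      N8 x:[30,95/3] y:[30,40] z:[21,24] -> miss, prune
      N10 x:[28,31] y:[33,42] z:[76/3,97/3] -> miss, prune
  N5 x:[18,85/3] y:[3,33] z:[67/3,103/3] -> hit [67/3,85/3], descend [7, 13]
    N7 x:[73/3,85/3] y:[6,31] z:[67/3,28] -> hit [73/3,28], descend [9, 11]
      N9 x:[73/3,85/3] y:[6,24] z:[70/3,28] -> miss, prune
      N11 x:[77/3,82/3] y:[28,31] z:[67/3,71/3] -> miss, prune
    N13 x:[18,28] y:[3,33] z:[28,103/3] -> hit [28,28], descend [12, 14]
      N12 x:[18,61/3] y:[3,27] z:[94/3,103/3] -> miss, prune
      N14 x:[20,28] y:[22,33] z:[28,32] -> hit [28,28] leaf, test {P9@t=28, P16(miss)}

Visited [0, 3, 1, 4, 8, 10, 5, 7, 9, 11, 13, 12, 14]. Tests: 13 box, 1 leaf. Nearest: P9.

== RESULT ==
13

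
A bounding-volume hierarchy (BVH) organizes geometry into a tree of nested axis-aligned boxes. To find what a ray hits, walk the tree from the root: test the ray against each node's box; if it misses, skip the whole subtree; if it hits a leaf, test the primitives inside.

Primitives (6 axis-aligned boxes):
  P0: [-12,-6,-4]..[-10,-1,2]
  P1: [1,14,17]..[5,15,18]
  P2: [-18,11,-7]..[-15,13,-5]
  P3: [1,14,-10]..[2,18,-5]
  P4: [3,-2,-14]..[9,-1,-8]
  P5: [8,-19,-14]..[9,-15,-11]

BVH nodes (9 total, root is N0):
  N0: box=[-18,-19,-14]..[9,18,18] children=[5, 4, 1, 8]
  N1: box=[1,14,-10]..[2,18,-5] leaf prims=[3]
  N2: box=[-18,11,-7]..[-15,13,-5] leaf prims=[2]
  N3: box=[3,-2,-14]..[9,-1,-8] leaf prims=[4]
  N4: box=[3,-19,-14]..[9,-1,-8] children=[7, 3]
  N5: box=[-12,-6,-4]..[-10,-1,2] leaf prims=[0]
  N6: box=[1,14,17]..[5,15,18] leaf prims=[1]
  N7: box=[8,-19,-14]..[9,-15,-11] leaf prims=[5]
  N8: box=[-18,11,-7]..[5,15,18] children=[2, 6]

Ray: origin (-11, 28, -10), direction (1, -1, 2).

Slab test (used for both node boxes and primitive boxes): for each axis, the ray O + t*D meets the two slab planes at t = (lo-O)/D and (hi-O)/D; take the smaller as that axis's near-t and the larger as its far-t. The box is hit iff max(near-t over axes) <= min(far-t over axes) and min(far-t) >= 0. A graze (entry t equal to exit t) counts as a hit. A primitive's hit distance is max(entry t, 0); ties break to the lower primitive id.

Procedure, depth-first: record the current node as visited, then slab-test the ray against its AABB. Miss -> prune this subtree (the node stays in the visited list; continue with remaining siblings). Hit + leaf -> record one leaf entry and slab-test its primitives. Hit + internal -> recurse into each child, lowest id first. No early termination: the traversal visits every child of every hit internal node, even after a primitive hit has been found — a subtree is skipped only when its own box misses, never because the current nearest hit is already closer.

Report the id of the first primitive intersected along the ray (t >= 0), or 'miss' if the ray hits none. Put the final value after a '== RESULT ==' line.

Trace the traversal:
N0 x:[-7,20] y:[10,47] z:[-2,14] -> hit [10,14], descend [1, 4, 5, 8]
  N1 x:[12,13] y:[10,14] z:[0,5/2] -> miss, prune
  N4 x:[14,20] y:[29,47] z:[-2,1] -> miss, prune
  N5 x:[-1,1] y:[29,34] z:[3,6] -> miss, prune
  N8 x:[-7,16] y:[13,17] z:[3/2,14] -> hit [13,14], descend [2, 6]
    N2 x:[-7,-4] y:[15,17] z:[3/2,5/2] -> miss, prune
    N6 x:[12,16] y:[13,14] z:[27/2,14] -> hit [27/2,14] leaf, test {P1@t=27/2}

7 AABB tests over nodes [0, 1, 4, 5, 8, 2, 6]; 1 leaf entered; closest P1.

== RESULT ==
1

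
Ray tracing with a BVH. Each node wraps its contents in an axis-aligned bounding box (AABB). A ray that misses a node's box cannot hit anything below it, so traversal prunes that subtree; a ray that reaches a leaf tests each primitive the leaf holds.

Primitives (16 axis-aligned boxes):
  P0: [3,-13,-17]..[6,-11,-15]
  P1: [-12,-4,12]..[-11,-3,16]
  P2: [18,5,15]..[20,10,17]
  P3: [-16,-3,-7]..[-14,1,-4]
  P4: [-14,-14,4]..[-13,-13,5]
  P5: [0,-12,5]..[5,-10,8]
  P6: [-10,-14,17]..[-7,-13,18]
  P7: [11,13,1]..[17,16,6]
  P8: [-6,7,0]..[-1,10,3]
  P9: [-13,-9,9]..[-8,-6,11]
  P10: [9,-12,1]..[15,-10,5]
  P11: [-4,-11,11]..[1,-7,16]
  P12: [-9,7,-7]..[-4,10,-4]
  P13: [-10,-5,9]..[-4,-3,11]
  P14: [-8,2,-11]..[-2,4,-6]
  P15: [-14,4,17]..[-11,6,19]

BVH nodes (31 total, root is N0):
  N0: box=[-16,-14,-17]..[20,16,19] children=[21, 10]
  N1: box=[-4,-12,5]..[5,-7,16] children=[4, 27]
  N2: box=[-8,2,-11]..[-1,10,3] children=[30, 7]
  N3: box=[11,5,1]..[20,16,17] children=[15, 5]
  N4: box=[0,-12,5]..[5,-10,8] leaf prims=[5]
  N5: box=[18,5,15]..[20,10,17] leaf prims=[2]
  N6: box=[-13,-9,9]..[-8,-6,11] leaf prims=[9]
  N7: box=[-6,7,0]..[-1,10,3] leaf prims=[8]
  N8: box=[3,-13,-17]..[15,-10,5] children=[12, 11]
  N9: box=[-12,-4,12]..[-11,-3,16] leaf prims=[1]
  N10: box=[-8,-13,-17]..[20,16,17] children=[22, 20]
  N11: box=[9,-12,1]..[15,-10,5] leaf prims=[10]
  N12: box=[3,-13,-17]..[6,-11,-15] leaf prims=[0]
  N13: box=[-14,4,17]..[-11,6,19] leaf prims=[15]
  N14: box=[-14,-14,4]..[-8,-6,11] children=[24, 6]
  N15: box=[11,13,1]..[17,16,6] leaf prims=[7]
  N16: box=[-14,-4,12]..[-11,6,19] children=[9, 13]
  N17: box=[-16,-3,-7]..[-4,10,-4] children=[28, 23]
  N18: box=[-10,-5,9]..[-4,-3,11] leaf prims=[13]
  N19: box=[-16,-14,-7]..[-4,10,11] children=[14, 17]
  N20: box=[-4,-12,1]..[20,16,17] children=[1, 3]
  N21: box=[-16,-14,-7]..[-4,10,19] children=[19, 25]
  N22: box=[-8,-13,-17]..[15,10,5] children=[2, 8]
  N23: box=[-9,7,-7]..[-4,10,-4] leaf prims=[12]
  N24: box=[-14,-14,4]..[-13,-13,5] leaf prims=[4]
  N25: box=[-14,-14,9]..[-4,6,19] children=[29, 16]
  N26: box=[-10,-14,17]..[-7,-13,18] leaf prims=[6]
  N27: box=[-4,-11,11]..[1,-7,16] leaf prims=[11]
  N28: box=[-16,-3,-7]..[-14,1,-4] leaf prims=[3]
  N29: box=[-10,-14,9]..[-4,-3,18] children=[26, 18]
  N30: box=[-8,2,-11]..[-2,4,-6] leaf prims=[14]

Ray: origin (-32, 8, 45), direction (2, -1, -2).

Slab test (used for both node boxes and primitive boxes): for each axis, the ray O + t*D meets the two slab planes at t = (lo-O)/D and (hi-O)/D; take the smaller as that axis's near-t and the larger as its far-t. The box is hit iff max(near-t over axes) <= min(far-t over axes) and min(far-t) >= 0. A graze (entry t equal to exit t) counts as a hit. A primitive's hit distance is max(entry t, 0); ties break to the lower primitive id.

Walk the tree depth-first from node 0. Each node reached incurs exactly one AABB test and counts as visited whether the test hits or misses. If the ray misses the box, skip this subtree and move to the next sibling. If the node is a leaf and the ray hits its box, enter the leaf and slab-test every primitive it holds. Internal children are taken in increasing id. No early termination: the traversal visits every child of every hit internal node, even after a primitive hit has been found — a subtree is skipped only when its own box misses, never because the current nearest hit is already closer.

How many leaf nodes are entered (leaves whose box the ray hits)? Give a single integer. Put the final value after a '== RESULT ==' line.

Walk:
N0 x:[8,26] y:[-8,22] z:[13,31] -> hit [13,22], descend [10, 21]
  N10 x:[12,26] y:[-8,21] z:[14,31] -> hit [14,21], descend [20, 22]
    N20 x:[14,26] y:[-8,20] z:[14,22] -> hit [14,20], descend [1, 3]
      N1 x:[14,37/2] y:[15,20] z:[29/2,20] -> hit [15,37/2], descend [4, 27]
        N4 x:[16,37/2] y:[18,20] z:[37/2,20] -> hit [37/2,37/2] leaf, test {P5@t=37/2}
        N27 x:[14,33/2] y:[15,19] z:[29/2,17] -> hit [15,33/2] leaf, test {P11@t=15}
      N3 x:[43/2,26] y:[-8,3] z:[14,22] -> miss, prune
    N22 x:[12,47/2] y:[-2,21] z:[20,31] -> hit [20,21], descend [2, 8]
      N2 x:[12,31/2] y:[-2,6] z:[21,28] -> miss, prune
      N8 x:[35/2,47/2] y:[18,21] z:[20,31] -> hit [20,21], descend [11, 12]
        N11 x:[41/2,47/2] y:[18,20] z:[20,22] -> miss, prune
        N12 x:[35/2,19] y:[19,21] z:[30,31] -> miss, prune
  N21 x:[8,14] y:[-2,22] z:[13,26] -> hit [13,14], descend [19, 25]
    N19 x:[8,14] y:[-2,22] z:[17,26] -> miss, prune
    N25 x:[9,14] y:[2,22] z:[13,18] -> hit [13,14], descend [16, 29]
      N16 x:[9,21/2] y:[2,12] z:[13,33/2] -> miss, prune
      N29 x:[11,14] y:[11,22] z:[27/2,18] -> hit [27/2,14], descend [18, 26]
        N18 x:[11,14] y:[11,13] z:[17,18] -> miss, prune
        N26 x:[11,25/2] y:[21,22] z:[27/2,14] -> miss, prune

order=[0, 10, 20, 1, 4, 27, 3, 22, 2, 8, 11, 12, 21, 19, 25, 16, 29, 18, 26]  |boxes|=19  |leaves|=2  hit=P11

== RESULT ==
2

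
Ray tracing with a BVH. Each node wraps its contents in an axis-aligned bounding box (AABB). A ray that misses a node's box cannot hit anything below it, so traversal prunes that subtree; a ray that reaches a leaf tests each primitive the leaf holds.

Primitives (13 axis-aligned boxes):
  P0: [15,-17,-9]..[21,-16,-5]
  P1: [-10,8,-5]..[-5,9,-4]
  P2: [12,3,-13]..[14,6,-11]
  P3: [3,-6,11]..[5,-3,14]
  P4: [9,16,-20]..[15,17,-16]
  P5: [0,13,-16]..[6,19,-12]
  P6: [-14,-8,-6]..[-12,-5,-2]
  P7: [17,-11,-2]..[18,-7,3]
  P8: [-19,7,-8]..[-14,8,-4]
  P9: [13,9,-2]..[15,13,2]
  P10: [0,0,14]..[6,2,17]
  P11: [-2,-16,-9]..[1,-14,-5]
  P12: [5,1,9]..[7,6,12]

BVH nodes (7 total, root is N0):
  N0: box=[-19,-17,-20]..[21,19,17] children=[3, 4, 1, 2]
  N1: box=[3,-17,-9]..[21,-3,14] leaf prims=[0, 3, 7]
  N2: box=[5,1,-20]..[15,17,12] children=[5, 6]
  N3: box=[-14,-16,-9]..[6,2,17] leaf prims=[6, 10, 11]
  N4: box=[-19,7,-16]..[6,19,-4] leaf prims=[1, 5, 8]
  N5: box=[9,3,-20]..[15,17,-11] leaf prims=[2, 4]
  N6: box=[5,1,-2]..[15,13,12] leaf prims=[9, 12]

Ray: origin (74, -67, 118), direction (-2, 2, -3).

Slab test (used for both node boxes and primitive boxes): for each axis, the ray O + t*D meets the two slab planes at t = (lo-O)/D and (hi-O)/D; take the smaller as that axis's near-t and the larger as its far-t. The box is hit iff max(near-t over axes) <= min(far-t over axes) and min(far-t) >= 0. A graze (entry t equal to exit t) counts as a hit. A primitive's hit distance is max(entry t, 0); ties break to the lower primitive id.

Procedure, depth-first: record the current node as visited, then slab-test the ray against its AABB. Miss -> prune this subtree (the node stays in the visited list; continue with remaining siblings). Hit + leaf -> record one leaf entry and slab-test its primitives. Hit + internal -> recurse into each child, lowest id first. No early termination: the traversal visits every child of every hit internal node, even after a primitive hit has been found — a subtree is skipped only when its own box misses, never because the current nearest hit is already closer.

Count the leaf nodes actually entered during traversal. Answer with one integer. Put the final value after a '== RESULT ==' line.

Walk:
N0 x:[53/2,93/2] y:[25,43] z:[101/3,46] -> hit [101/3,43], descend [1, 2, 3, 4]
  N1 x:[53/2,71/2] y:[25,32] z:[104/3,127/3] -> miss, prune
  N2 x:[59/2,69/2] y:[34,42] z:[106/3,46] -> miss, prune
  N3 x:[34,44] y:[51/2,69/2] z:[101/3,127/3] -> hit [34,69/2] leaf, test {P6(miss), P10@t=34, P11(miss)}
  N4 x:[34,93/2] y:[37,43] z:[122/3,134/3] -> hit [122/3,43] leaf, test {P1(miss), P5(miss), P8(miss)}

order=[0, 1, 2, 3, 4]  |boxes|=5  |leaves|=2  hit=P10

== RESULT ==
2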